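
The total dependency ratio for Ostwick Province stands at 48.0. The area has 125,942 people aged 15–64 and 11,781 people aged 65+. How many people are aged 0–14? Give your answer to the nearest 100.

Aged 0–14: 48,700

Total dependency ratio = (youth + elderly) / working-age × 100
48.0 = (Y + 11,781) / 125,942 × 100
⇒ 48,700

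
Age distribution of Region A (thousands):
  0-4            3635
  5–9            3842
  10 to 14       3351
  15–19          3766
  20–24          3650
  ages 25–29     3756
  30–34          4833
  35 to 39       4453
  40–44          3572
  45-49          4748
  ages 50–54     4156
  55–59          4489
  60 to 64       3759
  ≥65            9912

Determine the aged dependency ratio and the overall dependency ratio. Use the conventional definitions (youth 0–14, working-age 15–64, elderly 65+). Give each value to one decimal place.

0–14: 3635 + 3842 + 3351 = 10828
15–64: 3766 + 3650 + 3756 + 4833 + 4453 + 3572 + 4748 + 4156 + 4489 + 3759 = 41182
65+: 9912
Old-age dependency ratio = 9912 / 41182 × 100 = 24.1
Total dependency ratio = (10828 + 9912) / 41182 × 100 = 20740 / 41182 × 100 = 50.4

Old-age dependency ratio: 24.1
Total dependency ratio: 50.4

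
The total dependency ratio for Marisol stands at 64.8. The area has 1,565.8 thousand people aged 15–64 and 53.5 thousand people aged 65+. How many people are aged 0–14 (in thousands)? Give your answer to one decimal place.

Total dependency ratio = (youth + elderly) / working-age × 100
64.8 = (Y + 53.5) / 1,565.8 × 100
⇒ 961.1

Aged 0–14: 961.1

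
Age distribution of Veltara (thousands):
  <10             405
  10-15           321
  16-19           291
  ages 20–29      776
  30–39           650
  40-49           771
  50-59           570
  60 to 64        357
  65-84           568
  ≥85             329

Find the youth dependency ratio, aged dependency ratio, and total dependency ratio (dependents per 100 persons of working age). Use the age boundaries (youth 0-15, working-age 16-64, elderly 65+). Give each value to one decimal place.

0–15: 405 + 321 = 726
16–64: 291 + 776 + 650 + 771 + 570 + 357 = 3 415
65+: 568 + 329 = 897
Youth dependency ratio = 726 / 3 415 × 100 = 21.3
Old-age dependency ratio = 897 / 3 415 × 100 = 26.3
Total dependency ratio = (726 + 897) / 3 415 × 100 = 1 623 / 3 415 × 100 = 47.5

Youth dependency ratio: 21.3
Old-age dependency ratio: 26.3
Total dependency ratio: 47.5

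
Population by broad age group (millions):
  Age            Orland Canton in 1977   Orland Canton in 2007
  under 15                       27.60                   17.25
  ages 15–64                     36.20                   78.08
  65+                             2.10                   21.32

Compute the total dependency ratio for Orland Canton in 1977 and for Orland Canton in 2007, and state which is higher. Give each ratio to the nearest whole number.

Orland Canton in 1977: (27.60 + 2.10) / 36.20 × 100 = 29.70 / 36.20 × 100 = 82
Orland Canton in 2007: (17.25 + 21.32) / 78.08 × 100 = 38.57 / 78.08 × 100 = 49

Orland Canton in 1977: 82
Orland Canton in 2007: 49
Higher: Orland Canton in 1977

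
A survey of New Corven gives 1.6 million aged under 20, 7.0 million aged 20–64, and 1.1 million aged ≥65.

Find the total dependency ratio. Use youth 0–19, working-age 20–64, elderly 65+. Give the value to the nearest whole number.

Total dependency ratio = (1.6 + 1.1) / 7.0 × 100 = 2.7 / 7.0 × 100 = 39

Total dependency ratio: 39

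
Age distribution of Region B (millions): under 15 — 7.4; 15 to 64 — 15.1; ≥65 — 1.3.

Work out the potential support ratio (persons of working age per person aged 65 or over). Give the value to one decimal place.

Potential support ratio: 11.6

Potential support ratio = 15.1 / 1.3 = 11.6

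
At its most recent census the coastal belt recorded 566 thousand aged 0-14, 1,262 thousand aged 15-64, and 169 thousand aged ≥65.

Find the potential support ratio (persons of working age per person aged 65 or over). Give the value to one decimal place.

Potential support ratio = 1,262 / 169 = 7.5

Potential support ratio: 7.5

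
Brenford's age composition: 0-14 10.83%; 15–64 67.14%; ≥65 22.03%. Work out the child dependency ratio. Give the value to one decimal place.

Youth dependency ratio: 16.1

Youth dependency ratio = 10.83 / 67.14 × 100 = 16.1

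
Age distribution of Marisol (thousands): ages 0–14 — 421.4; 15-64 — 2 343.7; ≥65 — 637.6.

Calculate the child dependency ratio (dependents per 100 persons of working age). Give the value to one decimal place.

Youth dependency ratio = 421.4 / 2 343.7 × 100 = 18.0

Youth dependency ratio: 18.0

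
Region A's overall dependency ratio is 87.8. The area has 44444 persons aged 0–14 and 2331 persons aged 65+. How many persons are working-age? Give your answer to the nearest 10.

Working-age: 53270

Total dependency ratio = (youth + elderly) / working-age × 100
87.8 = (44444 + 2331) / W × 100
⇒ 53270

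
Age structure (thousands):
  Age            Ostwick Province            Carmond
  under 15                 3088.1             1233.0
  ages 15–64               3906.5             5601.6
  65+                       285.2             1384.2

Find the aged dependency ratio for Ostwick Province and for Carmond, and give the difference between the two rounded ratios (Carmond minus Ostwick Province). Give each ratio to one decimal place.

Ostwick Province: 7.3
Carmond: 24.7
Difference: +17.4

Ostwick Province: 285.2 / 3906.5 × 100 = 7.3
Carmond: 1384.2 / 5601.6 × 100 = 24.7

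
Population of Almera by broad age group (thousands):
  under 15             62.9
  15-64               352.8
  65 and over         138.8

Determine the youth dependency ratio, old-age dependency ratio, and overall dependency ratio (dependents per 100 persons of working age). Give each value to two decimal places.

Youth dependency ratio: 17.83
Old-age dependency ratio: 39.34
Total dependency ratio: 57.17

Youth dependency ratio = 62.9 / 352.8 × 100 = 17.83
Old-age dependency ratio = 138.8 / 352.8 × 100 = 39.34
Total dependency ratio = (62.9 + 138.8) / 352.8 × 100 = 201.7 / 352.8 × 100 = 57.17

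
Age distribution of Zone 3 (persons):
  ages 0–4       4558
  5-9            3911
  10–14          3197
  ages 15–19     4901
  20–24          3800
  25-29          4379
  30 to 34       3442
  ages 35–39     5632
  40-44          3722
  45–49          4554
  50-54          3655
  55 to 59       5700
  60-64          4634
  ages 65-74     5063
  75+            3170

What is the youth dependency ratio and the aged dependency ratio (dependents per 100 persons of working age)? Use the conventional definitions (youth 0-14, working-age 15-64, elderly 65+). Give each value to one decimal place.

0–14: 4558 + 3911 + 3197 = 11666
15–64: 4901 + 3800 + 4379 + 3442 + 5632 + 3722 + 4554 + 3655 + 5700 + 4634 = 44419
65+: 5063 + 3170 = 8233
Youth dependency ratio = 11666 / 44419 × 100 = 26.3
Old-age dependency ratio = 8233 / 44419 × 100 = 18.5

Youth dependency ratio: 26.3
Old-age dependency ratio: 18.5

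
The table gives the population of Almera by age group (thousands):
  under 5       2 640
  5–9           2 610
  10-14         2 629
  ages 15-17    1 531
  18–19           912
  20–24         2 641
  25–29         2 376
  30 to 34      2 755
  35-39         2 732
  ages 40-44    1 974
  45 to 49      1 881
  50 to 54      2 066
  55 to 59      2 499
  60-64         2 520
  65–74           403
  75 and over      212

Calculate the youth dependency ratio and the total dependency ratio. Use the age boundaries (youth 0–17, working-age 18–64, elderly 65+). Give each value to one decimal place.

0–17: 2 640 + 2 610 + 2 629 + 1 531 = 9 410
18–64: 912 + 2 641 + 2 376 + 2 755 + 2 732 + 1 974 + 1 881 + 2 066 + 2 499 + 2 520 = 22 356
65+: 403 + 212 = 615
Youth dependency ratio = 9 410 / 22 356 × 100 = 42.1
Total dependency ratio = (9 410 + 615) / 22 356 × 100 = 10 025 / 22 356 × 100 = 44.8

Youth dependency ratio: 42.1
Total dependency ratio: 44.8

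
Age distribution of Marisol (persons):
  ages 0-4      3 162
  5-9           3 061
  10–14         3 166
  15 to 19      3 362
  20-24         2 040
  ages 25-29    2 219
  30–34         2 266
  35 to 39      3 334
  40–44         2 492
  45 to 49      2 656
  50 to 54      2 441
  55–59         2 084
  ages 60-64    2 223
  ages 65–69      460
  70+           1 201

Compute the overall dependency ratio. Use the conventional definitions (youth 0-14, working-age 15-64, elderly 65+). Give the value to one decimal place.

0–14: 3 162 + 3 061 + 3 166 = 9 389
15–64: 3 362 + 2 040 + 2 219 + 2 266 + 3 334 + 2 492 + 2 656 + 2 441 + 2 084 + 2 223 = 25 117
65+: 460 + 1 201 = 1 661
Total dependency ratio = (9 389 + 1 661) / 25 117 × 100 = 11 050 / 25 117 × 100 = 44.0

Total dependency ratio: 44.0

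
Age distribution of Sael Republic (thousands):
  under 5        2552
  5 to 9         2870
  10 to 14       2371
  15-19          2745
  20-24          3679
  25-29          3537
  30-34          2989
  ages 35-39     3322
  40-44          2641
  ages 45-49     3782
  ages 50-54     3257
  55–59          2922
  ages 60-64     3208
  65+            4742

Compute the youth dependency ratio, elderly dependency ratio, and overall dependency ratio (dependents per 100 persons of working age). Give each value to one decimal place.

0–14: 2552 + 2870 + 2371 = 7793
15–64: 2745 + 3679 + 3537 + 2989 + 3322 + 2641 + 3782 + 3257 + 2922 + 3208 = 32082
65+: 4742
Youth dependency ratio = 7793 / 32082 × 100 = 24.3
Old-age dependency ratio = 4742 / 32082 × 100 = 14.8
Total dependency ratio = (7793 + 4742) / 32082 × 100 = 12535 / 32082 × 100 = 39.1

Youth dependency ratio: 24.3
Old-age dependency ratio: 14.8
Total dependency ratio: 39.1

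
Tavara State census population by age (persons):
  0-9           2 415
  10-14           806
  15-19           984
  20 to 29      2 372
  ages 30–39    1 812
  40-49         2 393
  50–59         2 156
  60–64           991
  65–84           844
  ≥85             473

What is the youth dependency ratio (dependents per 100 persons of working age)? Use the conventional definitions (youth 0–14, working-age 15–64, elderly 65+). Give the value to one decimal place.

0–14: 2 415 + 806 = 3 221
15–64: 984 + 2 372 + 1 812 + 2 393 + 2 156 + 991 = 10 708
65+: 844 + 473 = 1 317
Youth dependency ratio = 3 221 / 10 708 × 100 = 30.1

Youth dependency ratio: 30.1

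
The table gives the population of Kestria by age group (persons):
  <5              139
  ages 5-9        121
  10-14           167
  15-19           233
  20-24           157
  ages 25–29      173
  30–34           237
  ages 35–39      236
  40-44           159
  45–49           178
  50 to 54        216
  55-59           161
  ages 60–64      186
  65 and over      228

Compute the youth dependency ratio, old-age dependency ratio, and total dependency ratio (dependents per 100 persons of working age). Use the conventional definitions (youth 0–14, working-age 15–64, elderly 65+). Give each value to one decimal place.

0–14: 139 + 121 + 167 = 427
15–64: 233 + 157 + 173 + 237 + 236 + 159 + 178 + 216 + 161 + 186 = 1,936
65+: 228
Youth dependency ratio = 427 / 1,936 × 100 = 22.1
Old-age dependency ratio = 228 / 1,936 × 100 = 11.8
Total dependency ratio = (427 + 228) / 1,936 × 100 = 655 / 1,936 × 100 = 33.8

Youth dependency ratio: 22.1
Old-age dependency ratio: 11.8
Total dependency ratio: 33.8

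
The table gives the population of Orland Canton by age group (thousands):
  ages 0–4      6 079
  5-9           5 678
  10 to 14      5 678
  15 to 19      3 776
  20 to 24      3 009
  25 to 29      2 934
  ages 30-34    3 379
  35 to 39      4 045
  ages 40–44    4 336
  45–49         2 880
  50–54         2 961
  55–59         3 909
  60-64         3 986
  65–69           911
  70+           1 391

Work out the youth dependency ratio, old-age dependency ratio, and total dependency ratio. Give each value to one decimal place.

0–14: 6 079 + 5 678 + 5 678 = 17 435
15–64: 3 776 + 3 009 + 2 934 + 3 379 + 4 045 + 4 336 + 2 880 + 2 961 + 3 909 + 3 986 = 35 215
65+: 911 + 1 391 = 2 302
Youth dependency ratio = 17 435 / 35 215 × 100 = 49.5
Old-age dependency ratio = 2 302 / 35 215 × 100 = 6.5
Total dependency ratio = (17 435 + 2 302) / 35 215 × 100 = 19 737 / 35 215 × 100 = 56.0

Youth dependency ratio: 49.5
Old-age dependency ratio: 6.5
Total dependency ratio: 56.0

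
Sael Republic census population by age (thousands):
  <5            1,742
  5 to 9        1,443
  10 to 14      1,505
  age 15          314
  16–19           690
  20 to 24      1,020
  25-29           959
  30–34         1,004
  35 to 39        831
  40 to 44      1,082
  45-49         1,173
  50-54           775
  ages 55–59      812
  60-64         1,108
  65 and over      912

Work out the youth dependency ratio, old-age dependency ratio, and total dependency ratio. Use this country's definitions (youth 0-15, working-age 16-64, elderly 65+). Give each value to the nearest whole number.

0–15: 1,742 + 1,443 + 1,505 + 314 = 5,004
16–64: 690 + 1,020 + 959 + 1,004 + 831 + 1,082 + 1,173 + 775 + 812 + 1,108 = 9,454
65+: 912
Youth dependency ratio = 5,004 / 9,454 × 100 = 53
Old-age dependency ratio = 912 / 9,454 × 100 = 10
Total dependency ratio = (5,004 + 912) / 9,454 × 100 = 5,916 / 9,454 × 100 = 63

Youth dependency ratio: 53
Old-age dependency ratio: 10
Total dependency ratio: 63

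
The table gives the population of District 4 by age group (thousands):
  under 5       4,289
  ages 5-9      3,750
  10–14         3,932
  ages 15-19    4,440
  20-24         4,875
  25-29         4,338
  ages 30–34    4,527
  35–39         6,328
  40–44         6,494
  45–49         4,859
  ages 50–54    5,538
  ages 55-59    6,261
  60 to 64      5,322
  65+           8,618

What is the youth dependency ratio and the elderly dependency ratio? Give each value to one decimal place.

Youth dependency ratio: 22.6
Old-age dependency ratio: 16.3

0–14: 4,289 + 3,750 + 3,932 = 11,971
15–64: 4,440 + 4,875 + 4,338 + 4,527 + 6,328 + 6,494 + 4,859 + 5,538 + 6,261 + 5,322 = 52,982
65+: 8,618
Youth dependency ratio = 11,971 / 52,982 × 100 = 22.6
Old-age dependency ratio = 8,618 / 52,982 × 100 = 16.3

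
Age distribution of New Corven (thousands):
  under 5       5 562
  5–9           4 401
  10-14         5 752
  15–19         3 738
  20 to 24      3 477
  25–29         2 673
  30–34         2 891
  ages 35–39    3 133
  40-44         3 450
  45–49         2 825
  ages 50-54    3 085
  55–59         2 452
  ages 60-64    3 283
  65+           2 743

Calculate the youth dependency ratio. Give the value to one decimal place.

Youth dependency ratio: 50.7

0–14: 5 562 + 4 401 + 5 752 = 15 715
15–64: 3 738 + 3 477 + 2 673 + 2 891 + 3 133 + 3 450 + 2 825 + 3 085 + 2 452 + 3 283 = 31 007
65+: 2 743
Youth dependency ratio = 15 715 / 31 007 × 100 = 50.7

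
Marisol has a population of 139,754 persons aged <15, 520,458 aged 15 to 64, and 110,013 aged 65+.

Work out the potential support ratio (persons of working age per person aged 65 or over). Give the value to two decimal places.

Potential support ratio: 4.73

Potential support ratio = 520,458 / 110,013 = 4.73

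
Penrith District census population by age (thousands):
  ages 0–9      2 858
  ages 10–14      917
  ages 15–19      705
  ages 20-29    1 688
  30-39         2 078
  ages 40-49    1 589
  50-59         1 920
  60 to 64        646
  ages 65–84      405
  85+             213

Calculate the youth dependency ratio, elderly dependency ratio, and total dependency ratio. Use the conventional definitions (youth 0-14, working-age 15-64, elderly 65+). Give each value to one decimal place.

Youth dependency ratio: 43.8
Old-age dependency ratio: 7.2
Total dependency ratio: 50.9

0–14: 2 858 + 917 = 3 775
15–64: 705 + 1 688 + 2 078 + 1 589 + 1 920 + 646 = 8 626
65+: 405 + 213 = 618
Youth dependency ratio = 3 775 / 8 626 × 100 = 43.8
Old-age dependency ratio = 618 / 8 626 × 100 = 7.2
Total dependency ratio = (3 775 + 618) / 8 626 × 100 = 4 393 / 8 626 × 100 = 50.9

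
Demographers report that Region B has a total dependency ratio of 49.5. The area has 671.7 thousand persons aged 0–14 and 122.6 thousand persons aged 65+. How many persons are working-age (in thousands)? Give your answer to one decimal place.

Total dependency ratio = (youth + elderly) / working-age × 100
49.5 = (671.7 + 122.6) / W × 100
⇒ 1 604.6

Working-age: 1 604.6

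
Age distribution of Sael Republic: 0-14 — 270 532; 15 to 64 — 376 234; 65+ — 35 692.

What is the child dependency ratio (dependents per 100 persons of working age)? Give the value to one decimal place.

Youth dependency ratio: 71.9

Youth dependency ratio = 270 532 / 376 234 × 100 = 71.9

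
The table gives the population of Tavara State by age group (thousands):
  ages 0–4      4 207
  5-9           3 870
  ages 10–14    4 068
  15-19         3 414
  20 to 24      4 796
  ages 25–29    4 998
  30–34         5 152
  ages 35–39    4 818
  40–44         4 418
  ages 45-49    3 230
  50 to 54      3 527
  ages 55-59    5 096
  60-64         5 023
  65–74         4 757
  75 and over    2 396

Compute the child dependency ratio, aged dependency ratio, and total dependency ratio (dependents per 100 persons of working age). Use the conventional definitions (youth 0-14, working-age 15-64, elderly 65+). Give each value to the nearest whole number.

Youth dependency ratio: 27
Old-age dependency ratio: 16
Total dependency ratio: 43

0–14: 4 207 + 3 870 + 4 068 = 12 145
15–64: 3 414 + 4 796 + 4 998 + 5 152 + 4 818 + 4 418 + 3 230 + 3 527 + 5 096 + 5 023 = 44 472
65+: 4 757 + 2 396 = 7 153
Youth dependency ratio = 12 145 / 44 472 × 100 = 27
Old-age dependency ratio = 7 153 / 44 472 × 100 = 16
Total dependency ratio = (12 145 + 7 153) / 44 472 × 100 = 19 298 / 44 472 × 100 = 43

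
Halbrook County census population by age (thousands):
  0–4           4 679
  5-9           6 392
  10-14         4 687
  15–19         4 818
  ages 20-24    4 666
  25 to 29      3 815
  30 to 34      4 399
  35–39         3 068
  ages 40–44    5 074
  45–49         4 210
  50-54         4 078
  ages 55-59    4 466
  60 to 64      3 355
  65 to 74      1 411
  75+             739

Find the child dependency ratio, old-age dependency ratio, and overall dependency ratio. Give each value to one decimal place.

0–14: 4 679 + 6 392 + 4 687 = 15 758
15–64: 4 818 + 4 666 + 3 815 + 4 399 + 3 068 + 5 074 + 4 210 + 4 078 + 4 466 + 3 355 = 41 949
65+: 1 411 + 739 = 2 150
Youth dependency ratio = 15 758 / 41 949 × 100 = 37.6
Old-age dependency ratio = 2 150 / 41 949 × 100 = 5.1
Total dependency ratio = (15 758 + 2 150) / 41 949 × 100 = 17 908 / 41 949 × 100 = 42.7

Youth dependency ratio: 37.6
Old-age dependency ratio: 5.1
Total dependency ratio: 42.7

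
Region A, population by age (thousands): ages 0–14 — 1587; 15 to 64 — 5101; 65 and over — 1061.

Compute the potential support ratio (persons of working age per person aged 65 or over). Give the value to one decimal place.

Potential support ratio = 5101 / 1061 = 4.8

Potential support ratio: 4.8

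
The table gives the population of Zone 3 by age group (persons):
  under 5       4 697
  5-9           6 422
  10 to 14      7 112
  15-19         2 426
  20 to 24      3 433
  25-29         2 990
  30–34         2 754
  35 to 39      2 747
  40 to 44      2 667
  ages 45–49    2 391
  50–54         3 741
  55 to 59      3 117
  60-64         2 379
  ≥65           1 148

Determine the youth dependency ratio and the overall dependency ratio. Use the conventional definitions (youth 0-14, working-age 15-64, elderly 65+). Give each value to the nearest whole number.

0–14: 4 697 + 6 422 + 7 112 = 18 231
15–64: 2 426 + 3 433 + 2 990 + 2 754 + 2 747 + 2 667 + 2 391 + 3 741 + 3 117 + 2 379 = 28 645
65+: 1 148
Youth dependency ratio = 18 231 / 28 645 × 100 = 64
Total dependency ratio = (18 231 + 1 148) / 28 645 × 100 = 19 379 / 28 645 × 100 = 68

Youth dependency ratio: 64
Total dependency ratio: 68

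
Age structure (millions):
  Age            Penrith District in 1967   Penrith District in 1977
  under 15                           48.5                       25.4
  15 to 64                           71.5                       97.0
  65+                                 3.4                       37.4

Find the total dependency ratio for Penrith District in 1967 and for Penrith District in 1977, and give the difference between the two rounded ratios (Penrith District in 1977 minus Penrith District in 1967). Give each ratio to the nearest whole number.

Penrith District in 1967: (48.5 + 3.4) / 71.5 × 100 = 51.9 / 71.5 × 100 = 73
Penrith District in 1977: (25.4 + 37.4) / 97.0 × 100 = 62.8 / 97.0 × 100 = 65

Penrith District in 1967: 73
Penrith District in 1977: 65
Difference: -8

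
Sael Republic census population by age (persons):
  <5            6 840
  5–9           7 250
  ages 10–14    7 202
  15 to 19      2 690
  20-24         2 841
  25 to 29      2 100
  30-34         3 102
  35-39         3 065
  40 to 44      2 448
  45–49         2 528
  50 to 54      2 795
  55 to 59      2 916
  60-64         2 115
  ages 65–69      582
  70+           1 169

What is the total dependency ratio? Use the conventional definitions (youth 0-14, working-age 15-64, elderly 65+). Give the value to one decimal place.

0–14: 6 840 + 7 250 + 7 202 = 21 292
15–64: 2 690 + 2 841 + 2 100 + 3 102 + 3 065 + 2 448 + 2 528 + 2 795 + 2 916 + 2 115 = 26 600
65+: 582 + 1 169 = 1 751
Total dependency ratio = (21 292 + 1 751) / 26 600 × 100 = 23 043 / 26 600 × 100 = 86.6

Total dependency ratio: 86.6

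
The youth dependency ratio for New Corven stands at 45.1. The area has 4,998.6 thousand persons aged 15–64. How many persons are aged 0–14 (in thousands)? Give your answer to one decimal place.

Aged 0–14: 2,254.4

Youth dependency ratio = youth / working-age × 100
45.1 = Y / 4,998.6 × 100
⇒ 2,254.4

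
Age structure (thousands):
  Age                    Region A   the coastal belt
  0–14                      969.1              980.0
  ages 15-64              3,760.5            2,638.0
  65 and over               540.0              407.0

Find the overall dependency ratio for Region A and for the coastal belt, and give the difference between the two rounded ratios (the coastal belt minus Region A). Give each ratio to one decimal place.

Region A: 40.1
the coastal belt: 52.6
Difference: +12.5

Region A: (969.1 + 540.0) / 3,760.5 × 100 = 1,509.1 / 3,760.5 × 100 = 40.1
the coastal belt: (980.0 + 407.0) / 2,638.0 × 100 = 1,387.0 / 2,638.0 × 100 = 52.6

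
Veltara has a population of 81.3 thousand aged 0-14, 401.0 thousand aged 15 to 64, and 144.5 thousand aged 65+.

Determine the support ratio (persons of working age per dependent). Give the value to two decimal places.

Support ratio: 1.78

Support ratio = 401.0 / (81.3 + 144.5) = 401.0 / 225.8 = 1.78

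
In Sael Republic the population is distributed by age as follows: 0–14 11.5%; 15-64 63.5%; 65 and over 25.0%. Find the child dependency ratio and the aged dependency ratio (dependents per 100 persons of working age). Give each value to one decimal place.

Youth dependency ratio: 18.1
Old-age dependency ratio: 39.4

Youth dependency ratio = 11.5 / 63.5 × 100 = 18.1
Old-age dependency ratio = 25.0 / 63.5 × 100 = 39.4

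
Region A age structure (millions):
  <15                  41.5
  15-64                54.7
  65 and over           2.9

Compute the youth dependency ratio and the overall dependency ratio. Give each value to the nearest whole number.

Youth dependency ratio: 76
Total dependency ratio: 81

Youth dependency ratio = 41.5 / 54.7 × 100 = 76
Total dependency ratio = (41.5 + 2.9) / 54.7 × 100 = 44.4 / 54.7 × 100 = 81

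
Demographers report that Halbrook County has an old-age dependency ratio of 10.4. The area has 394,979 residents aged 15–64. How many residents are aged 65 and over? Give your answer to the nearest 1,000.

Old-age dependency ratio = elderly / working-age × 100
10.4 = E / 394,979 × 100
⇒ 41,000

Aged 65 and over: 41,000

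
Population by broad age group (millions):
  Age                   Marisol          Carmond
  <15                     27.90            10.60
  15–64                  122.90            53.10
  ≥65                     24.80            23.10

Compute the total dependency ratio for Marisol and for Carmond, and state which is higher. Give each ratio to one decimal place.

Marisol: (27.90 + 24.80) / 122.90 × 100 = 52.70 / 122.90 × 100 = 42.9
Carmond: (10.60 + 23.10) / 53.10 × 100 = 33.70 / 53.10 × 100 = 63.5

Marisol: 42.9
Carmond: 63.5
Higher: Carmond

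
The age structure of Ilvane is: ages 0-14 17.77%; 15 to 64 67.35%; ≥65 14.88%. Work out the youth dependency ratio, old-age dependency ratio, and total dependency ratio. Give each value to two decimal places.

Youth dependency ratio = 17.77 / 67.35 × 100 = 26.38
Old-age dependency ratio = 14.88 / 67.35 × 100 = 22.09
Total dependency ratio = (17.77 + 14.88) / 67.35 × 100 = 32.65 / 67.35 × 100 = 48.48

Youth dependency ratio: 26.38
Old-age dependency ratio: 22.09
Total dependency ratio: 48.48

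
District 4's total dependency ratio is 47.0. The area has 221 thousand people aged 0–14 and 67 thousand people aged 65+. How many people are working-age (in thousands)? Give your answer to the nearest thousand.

Working-age: 613

Total dependency ratio = (youth + elderly) / working-age × 100
47.0 = (221 + 67) / W × 100
⇒ 613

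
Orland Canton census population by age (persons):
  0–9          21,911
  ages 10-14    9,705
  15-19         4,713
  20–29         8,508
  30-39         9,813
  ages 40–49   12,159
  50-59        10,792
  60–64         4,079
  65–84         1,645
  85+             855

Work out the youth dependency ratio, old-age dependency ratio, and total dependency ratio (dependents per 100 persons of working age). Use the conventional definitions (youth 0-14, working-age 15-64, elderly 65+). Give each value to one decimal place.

0–14: 21,911 + 9,705 = 31,616
15–64: 4,713 + 8,508 + 9,813 + 12,159 + 10,792 + 4,079 = 50,064
65+: 1,645 + 855 = 2,500
Youth dependency ratio = 31,616 / 50,064 × 100 = 63.2
Old-age dependency ratio = 2,500 / 50,064 × 100 = 5.0
Total dependency ratio = (31,616 + 2,500) / 50,064 × 100 = 34,116 / 50,064 × 100 = 68.1

Youth dependency ratio: 63.2
Old-age dependency ratio: 5.0
Total dependency ratio: 68.1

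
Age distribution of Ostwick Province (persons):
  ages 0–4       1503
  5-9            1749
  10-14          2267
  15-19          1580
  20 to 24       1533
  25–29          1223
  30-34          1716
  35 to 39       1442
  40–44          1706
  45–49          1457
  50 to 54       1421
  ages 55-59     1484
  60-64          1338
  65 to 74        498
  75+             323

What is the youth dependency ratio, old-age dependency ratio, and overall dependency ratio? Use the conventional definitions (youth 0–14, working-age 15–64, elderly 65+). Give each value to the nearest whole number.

Youth dependency ratio: 37
Old-age dependency ratio: 6
Total dependency ratio: 43

0–14: 1503 + 1749 + 2267 = 5519
15–64: 1580 + 1533 + 1223 + 1716 + 1442 + 1706 + 1457 + 1421 + 1484 + 1338 = 14900
65+: 498 + 323 = 821
Youth dependency ratio = 5519 / 14900 × 100 = 37
Old-age dependency ratio = 821 / 14900 × 100 = 6
Total dependency ratio = (5519 + 821) / 14900 × 100 = 6340 / 14900 × 100 = 43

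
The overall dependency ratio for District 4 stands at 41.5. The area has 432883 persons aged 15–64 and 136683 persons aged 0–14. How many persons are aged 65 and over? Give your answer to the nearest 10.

Aged 65 and over: 42960

Total dependency ratio = (youth + elderly) / working-age × 100
41.5 = (136683 + E) / 432883 × 100
⇒ 42960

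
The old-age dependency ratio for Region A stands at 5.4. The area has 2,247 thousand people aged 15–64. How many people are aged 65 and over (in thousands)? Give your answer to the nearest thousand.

Old-age dependency ratio = elderly / working-age × 100
5.4 = E / 2,247 × 100
⇒ 121

Aged 65 and over: 121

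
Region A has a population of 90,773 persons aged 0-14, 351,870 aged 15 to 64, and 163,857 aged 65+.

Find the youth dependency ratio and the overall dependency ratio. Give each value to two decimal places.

Youth dependency ratio = 90,773 / 351,870 × 100 = 25.80
Total dependency ratio = (90,773 + 163,857) / 351,870 × 100 = 254,630 / 351,870 × 100 = 72.36

Youth dependency ratio: 25.80
Total dependency ratio: 72.36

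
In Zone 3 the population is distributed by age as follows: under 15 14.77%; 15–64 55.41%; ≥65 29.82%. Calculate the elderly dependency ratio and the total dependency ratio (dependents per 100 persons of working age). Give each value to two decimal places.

Old-age dependency ratio = 29.82 / 55.41 × 100 = 53.82
Total dependency ratio = (14.77 + 29.82) / 55.41 × 100 = 44.59 / 55.41 × 100 = 80.47

Old-age dependency ratio: 53.82
Total dependency ratio: 80.47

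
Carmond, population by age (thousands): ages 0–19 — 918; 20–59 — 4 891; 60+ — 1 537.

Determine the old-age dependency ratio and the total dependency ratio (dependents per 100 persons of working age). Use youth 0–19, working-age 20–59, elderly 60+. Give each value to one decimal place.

Old-age dependency ratio: 31.4
Total dependency ratio: 50.2

Old-age dependency ratio = 1 537 / 4 891 × 100 = 31.4
Total dependency ratio = (918 + 1 537) / 4 891 × 100 = 2 455 / 4 891 × 100 = 50.2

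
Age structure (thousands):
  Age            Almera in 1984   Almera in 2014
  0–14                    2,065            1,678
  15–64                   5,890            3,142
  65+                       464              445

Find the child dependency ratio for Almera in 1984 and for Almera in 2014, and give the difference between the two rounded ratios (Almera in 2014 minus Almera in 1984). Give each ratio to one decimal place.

Almera in 1984: 35.1
Almera in 2014: 53.4
Difference: +18.3

Almera in 1984: 2,065 / 5,890 × 100 = 35.1
Almera in 2014: 1,678 / 3,142 × 100 = 53.4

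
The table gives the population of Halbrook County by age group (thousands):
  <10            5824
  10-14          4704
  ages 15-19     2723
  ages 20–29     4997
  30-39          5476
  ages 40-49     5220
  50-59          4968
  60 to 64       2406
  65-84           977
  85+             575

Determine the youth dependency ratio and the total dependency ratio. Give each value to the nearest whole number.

Youth dependency ratio: 41
Total dependency ratio: 47

0–14: 5824 + 4704 = 10528
15–64: 2723 + 4997 + 5476 + 5220 + 4968 + 2406 = 25790
65+: 977 + 575 = 1552
Youth dependency ratio = 10528 / 25790 × 100 = 41
Total dependency ratio = (10528 + 1552) / 25790 × 100 = 12080 / 25790 × 100 = 47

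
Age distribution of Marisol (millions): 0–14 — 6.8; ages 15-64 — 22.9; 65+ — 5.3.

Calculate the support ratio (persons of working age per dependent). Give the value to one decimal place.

Support ratio: 1.9

Support ratio = 22.9 / (6.8 + 5.3) = 22.9 / 12.1 = 1.9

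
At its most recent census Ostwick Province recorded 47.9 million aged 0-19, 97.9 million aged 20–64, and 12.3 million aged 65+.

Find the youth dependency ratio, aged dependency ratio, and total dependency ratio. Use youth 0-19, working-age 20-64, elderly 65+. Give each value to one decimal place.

Youth dependency ratio = 47.9 / 97.9 × 100 = 48.9
Old-age dependency ratio = 12.3 / 97.9 × 100 = 12.6
Total dependency ratio = (47.9 + 12.3) / 97.9 × 100 = 60.2 / 97.9 × 100 = 61.5

Youth dependency ratio: 48.9
Old-age dependency ratio: 12.6
Total dependency ratio: 61.5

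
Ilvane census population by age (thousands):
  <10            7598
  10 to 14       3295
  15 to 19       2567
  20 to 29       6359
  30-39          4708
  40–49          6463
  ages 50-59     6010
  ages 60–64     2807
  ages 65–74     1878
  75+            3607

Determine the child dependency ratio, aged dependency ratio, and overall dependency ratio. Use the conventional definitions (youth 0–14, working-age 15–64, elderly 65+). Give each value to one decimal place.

Youth dependency ratio: 37.7
Old-age dependency ratio: 19.0
Total dependency ratio: 56.6

0–14: 7598 + 3295 = 10893
15–64: 2567 + 6359 + 4708 + 6463 + 6010 + 2807 = 28914
65+: 1878 + 3607 = 5485
Youth dependency ratio = 10893 / 28914 × 100 = 37.7
Old-age dependency ratio = 5485 / 28914 × 100 = 19.0
Total dependency ratio = (10893 + 5485) / 28914 × 100 = 16378 / 28914 × 100 = 56.6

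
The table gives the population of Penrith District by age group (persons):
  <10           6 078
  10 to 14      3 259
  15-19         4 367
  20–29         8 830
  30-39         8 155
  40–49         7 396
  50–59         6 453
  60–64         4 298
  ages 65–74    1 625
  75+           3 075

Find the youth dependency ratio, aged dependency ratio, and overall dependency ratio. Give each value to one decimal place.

0–14: 6 078 + 3 259 = 9 337
15–64: 4 367 + 8 830 + 8 155 + 7 396 + 6 453 + 4 298 = 39 499
65+: 1 625 + 3 075 = 4 700
Youth dependency ratio = 9 337 / 39 499 × 100 = 23.6
Old-age dependency ratio = 4 700 / 39 499 × 100 = 11.9
Total dependency ratio = (9 337 + 4 700) / 39 499 × 100 = 14 037 / 39 499 × 100 = 35.5

Youth dependency ratio: 23.6
Old-age dependency ratio: 11.9
Total dependency ratio: 35.5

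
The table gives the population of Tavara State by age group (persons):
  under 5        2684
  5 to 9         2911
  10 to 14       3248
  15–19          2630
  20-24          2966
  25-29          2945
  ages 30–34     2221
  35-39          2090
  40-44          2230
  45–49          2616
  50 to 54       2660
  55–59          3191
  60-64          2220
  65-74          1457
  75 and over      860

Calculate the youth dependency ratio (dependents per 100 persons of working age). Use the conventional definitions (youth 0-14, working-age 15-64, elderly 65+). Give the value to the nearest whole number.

Youth dependency ratio: 34

0–14: 2684 + 2911 + 3248 = 8843
15–64: 2630 + 2966 + 2945 + 2221 + 2090 + 2230 + 2616 + 2660 + 3191 + 2220 = 25769
65+: 1457 + 860 = 2317
Youth dependency ratio = 8843 / 25769 × 100 = 34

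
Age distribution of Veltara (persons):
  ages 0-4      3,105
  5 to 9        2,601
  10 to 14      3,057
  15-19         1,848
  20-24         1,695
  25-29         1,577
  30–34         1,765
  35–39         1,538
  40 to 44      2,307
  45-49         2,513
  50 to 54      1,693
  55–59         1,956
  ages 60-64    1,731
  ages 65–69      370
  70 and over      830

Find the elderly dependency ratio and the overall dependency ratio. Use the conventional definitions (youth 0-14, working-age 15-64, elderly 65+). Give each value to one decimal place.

0–14: 3,105 + 2,601 + 3,057 = 8,763
15–64: 1,848 + 1,695 + 1,577 + 1,765 + 1,538 + 2,307 + 2,513 + 1,693 + 1,956 + 1,731 = 18,623
65+: 370 + 830 = 1,200
Old-age dependency ratio = 1,200 / 18,623 × 100 = 6.4
Total dependency ratio = (8,763 + 1,200) / 18,623 × 100 = 9,963 / 18,623 × 100 = 53.5

Old-age dependency ratio: 6.4
Total dependency ratio: 53.5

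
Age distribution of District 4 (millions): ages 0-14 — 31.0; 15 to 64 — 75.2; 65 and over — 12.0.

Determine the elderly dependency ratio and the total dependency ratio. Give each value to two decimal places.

Old-age dependency ratio = 12.0 / 75.2 × 100 = 15.96
Total dependency ratio = (31.0 + 12.0) / 75.2 × 100 = 43.0 / 75.2 × 100 = 57.18

Old-age dependency ratio: 15.96
Total dependency ratio: 57.18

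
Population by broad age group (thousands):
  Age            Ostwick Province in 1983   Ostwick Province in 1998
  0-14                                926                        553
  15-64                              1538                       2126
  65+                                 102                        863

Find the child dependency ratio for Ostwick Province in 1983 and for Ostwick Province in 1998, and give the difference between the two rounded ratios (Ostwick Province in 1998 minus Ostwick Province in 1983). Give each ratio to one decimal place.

Ostwick Province in 1983: 60.2
Ostwick Province in 1998: 26.0
Difference: -34.2

Ostwick Province in 1983: 926 / 1538 × 100 = 60.2
Ostwick Province in 1998: 553 / 2126 × 100 = 26.0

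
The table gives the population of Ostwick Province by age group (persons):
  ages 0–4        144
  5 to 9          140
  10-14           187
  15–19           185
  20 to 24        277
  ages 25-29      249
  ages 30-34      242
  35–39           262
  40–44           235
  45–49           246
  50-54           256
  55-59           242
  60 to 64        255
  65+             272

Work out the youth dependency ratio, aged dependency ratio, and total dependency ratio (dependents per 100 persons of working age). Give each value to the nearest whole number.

Youth dependency ratio: 19
Old-age dependency ratio: 11
Total dependency ratio: 30

0–14: 144 + 140 + 187 = 471
15–64: 185 + 277 + 249 + 242 + 262 + 235 + 246 + 256 + 242 + 255 = 2 449
65+: 272
Youth dependency ratio = 471 / 2 449 × 100 = 19
Old-age dependency ratio = 272 / 2 449 × 100 = 11
Total dependency ratio = (471 + 272) / 2 449 × 100 = 743 / 2 449 × 100 = 30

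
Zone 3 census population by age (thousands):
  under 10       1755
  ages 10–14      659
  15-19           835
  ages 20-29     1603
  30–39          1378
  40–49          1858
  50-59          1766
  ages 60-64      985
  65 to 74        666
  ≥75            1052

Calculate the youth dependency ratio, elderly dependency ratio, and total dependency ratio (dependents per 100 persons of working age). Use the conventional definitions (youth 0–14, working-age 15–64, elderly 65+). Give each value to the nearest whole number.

0–14: 1755 + 659 = 2414
15–64: 835 + 1603 + 1378 + 1858 + 1766 + 985 = 8425
65+: 666 + 1052 = 1718
Youth dependency ratio = 2414 / 8425 × 100 = 29
Old-age dependency ratio = 1718 / 8425 × 100 = 20
Total dependency ratio = (2414 + 1718) / 8425 × 100 = 4132 / 8425 × 100 = 49

Youth dependency ratio: 29
Old-age dependency ratio: 20
Total dependency ratio: 49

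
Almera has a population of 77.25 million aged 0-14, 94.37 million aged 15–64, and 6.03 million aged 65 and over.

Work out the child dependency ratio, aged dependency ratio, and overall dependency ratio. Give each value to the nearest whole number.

Youth dependency ratio: 82
Old-age dependency ratio: 6
Total dependency ratio: 88

Youth dependency ratio = 77.25 / 94.37 × 100 = 82
Old-age dependency ratio = 6.03 / 94.37 × 100 = 6
Total dependency ratio = (77.25 + 6.03) / 94.37 × 100 = 83.28 / 94.37 × 100 = 88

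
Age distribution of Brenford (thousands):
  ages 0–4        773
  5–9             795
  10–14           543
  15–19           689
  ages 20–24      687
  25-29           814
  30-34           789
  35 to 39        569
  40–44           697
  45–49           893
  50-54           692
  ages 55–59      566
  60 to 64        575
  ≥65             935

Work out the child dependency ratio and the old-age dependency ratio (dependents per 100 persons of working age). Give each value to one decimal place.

0–14: 773 + 795 + 543 = 2,111
15–64: 689 + 687 + 814 + 789 + 569 + 697 + 893 + 692 + 566 + 575 = 6,971
65+: 935
Youth dependency ratio = 2,111 / 6,971 × 100 = 30.3
Old-age dependency ratio = 935 / 6,971 × 100 = 13.4

Youth dependency ratio: 30.3
Old-age dependency ratio: 13.4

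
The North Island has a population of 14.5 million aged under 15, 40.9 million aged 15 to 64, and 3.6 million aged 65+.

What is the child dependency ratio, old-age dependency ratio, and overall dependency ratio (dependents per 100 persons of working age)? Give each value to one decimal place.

Youth dependency ratio = 14.5 / 40.9 × 100 = 35.5
Old-age dependency ratio = 3.6 / 40.9 × 100 = 8.8
Total dependency ratio = (14.5 + 3.6) / 40.9 × 100 = 18.1 / 40.9 × 100 = 44.3

Youth dependency ratio: 35.5
Old-age dependency ratio: 8.8
Total dependency ratio: 44.3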